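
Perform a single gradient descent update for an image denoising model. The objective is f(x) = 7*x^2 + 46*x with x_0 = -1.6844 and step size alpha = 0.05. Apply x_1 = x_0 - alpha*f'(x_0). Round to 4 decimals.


We compute the gradient at x_0 and apply the update.
f'(x) = 14*x + 46
f'(-1.6844) = 14*-1.6844 + 46 = 22.4184
x_1 = -1.6844 - 0.05*22.4184 = -2.8053


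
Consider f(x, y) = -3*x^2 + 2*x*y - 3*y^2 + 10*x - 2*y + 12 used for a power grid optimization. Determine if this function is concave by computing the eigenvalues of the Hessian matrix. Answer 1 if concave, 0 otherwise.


The Hessian of f(x,y) = -3*x^2 + 2*x*y - 3*y^2 + 10*x - 2*y + 12 is:
H = [[-6, 2], [2, -6]]
Trace = -6 - 6 = -12
Determinant = -6*-6 - (2)^2 = 32
Discriminant = (-12)^2 - 4*32 = 16.0
Eigenvalues: lambda_1 = -8.0, lambda_2 = -4.0
The function is concave.

1


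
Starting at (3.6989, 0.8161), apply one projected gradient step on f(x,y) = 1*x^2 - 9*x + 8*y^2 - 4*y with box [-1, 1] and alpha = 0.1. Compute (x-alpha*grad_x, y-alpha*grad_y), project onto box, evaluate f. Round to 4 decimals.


Step 1: Compute gradient at (3.6989, 0.8161).
grad_x = 2*1*3.6989 - 9 = -1.6022
grad_y = 2*8*0.8161 - 4 = 9.0576
Step 2: Gradient step.
x_raw = 3.6989 - 0.1*-1.6022 = 3.8591
y_raw = 0.8161 - 0.1*9.0576 = -0.0897
Step 3: Project onto [-1, 1].
x_proj = clip(3.8591) = 1.0
y_proj = clip(-0.0897) = -0.0897
Step 4: Evaluate f.
f(1.0, -0.0897) = -7.577


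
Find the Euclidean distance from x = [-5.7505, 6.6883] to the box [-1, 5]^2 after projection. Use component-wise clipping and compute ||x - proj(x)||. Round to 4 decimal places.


Project each component onto [-1, 5].
clip(-5.7505) = -1.0, clip(6.6883) = 5.0
Projection = [-1.0, 5.0]
Squared diffs: [22.5673, 2.8504]
Distance = sqrt(25.4177) = 5.0416


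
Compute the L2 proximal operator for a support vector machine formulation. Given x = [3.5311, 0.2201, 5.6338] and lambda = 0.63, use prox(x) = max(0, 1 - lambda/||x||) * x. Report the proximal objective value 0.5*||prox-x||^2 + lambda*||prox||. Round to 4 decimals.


Step 1: Compute ||x||.
||x|| = 6.6526
Step 2: Compute scaling factor.
scale = max(0, 1 - 0.63/6.6526) = 0.9053
Step 3: prox(x) = [3.1967, 0.1993, 5.1003]
||prox(x)|| = 6.0226
Step 4: Proximal objective.
0.5*||prox-x||^2 = 0.1985
lambda*||prox|| = 3.7942
Total = 3.9927


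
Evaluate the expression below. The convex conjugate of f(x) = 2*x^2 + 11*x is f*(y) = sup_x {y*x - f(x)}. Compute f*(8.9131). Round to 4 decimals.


f*(y) = sup_x {y*x - a*x^2 - b*x} = sup_x {(y-b)*x - a*x^2}
FOC: (y - b) - 2a*x = 0 => x* = (y - b)/(2a)
x* = (8.9131 - 11)/(2*2) = -0.5217
f*(8.9131) = (y-b)^2/(4a) = (8.9131 - 11)^2/(4*2)
= 4.3552/8 = 0.5444


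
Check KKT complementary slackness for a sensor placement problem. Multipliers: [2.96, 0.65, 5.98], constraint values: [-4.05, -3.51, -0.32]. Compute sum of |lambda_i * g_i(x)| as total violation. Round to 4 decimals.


KKT complementary slackness check:
lambda_1 * g_1 = 2.96 * -4.05 = -11.988
lambda_2 * g_2 = 0.65 * -3.51 = -2.2815
lambda_3 * g_3 = 5.98 * -0.32 = -1.9136
Total violation = 11.988 + 2.2815 + 1.9136 = 16.1831


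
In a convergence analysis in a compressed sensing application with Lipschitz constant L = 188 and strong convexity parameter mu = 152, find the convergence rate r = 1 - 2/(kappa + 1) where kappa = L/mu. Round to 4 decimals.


Step 1: Compute the condition number.
kappa = L/mu = 188/152 = 1.2368
Step 2: Compute the convergence rate.
r = 1 - 2/(kappa + 1) = 1 - 2*mu/(L + mu) = (L - mu)/(L + mu) = 36/340 = 0.1059


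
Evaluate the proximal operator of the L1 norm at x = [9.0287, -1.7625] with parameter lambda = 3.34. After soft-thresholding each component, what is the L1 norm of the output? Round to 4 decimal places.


Soft-thresholding with lambda = 3.34:
prox(9.0287) = sign(9.0287)*max(|9.0287| - 3.34, 0) = 5.6887
prox(-1.7625) = sign(-1.7625)*max(|-1.7625| - 3.34, 0) = 0.0
prox(x) = [5.6887, 0.0]
||prox(x)||_1 = 5.6887 + 0.0 = 5.6887


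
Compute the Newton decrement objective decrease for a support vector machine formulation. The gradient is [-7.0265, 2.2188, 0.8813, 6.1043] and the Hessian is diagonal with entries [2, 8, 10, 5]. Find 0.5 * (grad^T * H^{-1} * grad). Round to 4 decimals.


Step 1: H is diagonal, so H^(-1) * g = [-3.5133, 0.2774, 0.0881, 1.2209].
Step 2: g^T H^(-1) g = sum_i g_i^2 / H_ii
  = (-7.0265)^2/2 + (2.2188)^2/8 + (0.8813)^2/10 + (6.1043)^2/5
  = 24.6859 + 0.6154 + 0.0777 + 7.4525 = 32.8314
Step 3: Objective decrease = 0.5 * g^T H^(-1) g = 16.4157


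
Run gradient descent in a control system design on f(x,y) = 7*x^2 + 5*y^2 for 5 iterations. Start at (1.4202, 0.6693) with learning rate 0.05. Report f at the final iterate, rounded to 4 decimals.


Gradient descent on f(x,y) = 7*x^2 + 5*y^2.
Starting point: (1.4202, 0.6693), alpha = 0.05
Step 1: grad_x = 2*7*1.4202 = 19.8828, grad_y = 2*5*0.6693 = 6.693
  x_1 = 1.4202 - 0.05*19.8828 = 0.4261
  y_1 = 0.6693 - 0.05*6.693 = 0.3347
Step 2: grad_x = 2*7*0.4261 = 5.9648, grad_y = 2*5*0.3347 = 3.3465
  x_2 = 0.4261 - 0.05*5.9648 = 0.1278
  y_2 = 0.3347 - 0.05*3.3465 = 0.1673
Step 3: grad_x = 2*7*0.1278 = 1.7895, grad_y = 2*5*0.1673 = 1.6733
  x_3 = 0.1278 - 0.05*1.7895 = 0.0383
  y_3 = 0.1673 - 0.05*1.6733 = 0.0837
Step 4: grad_x = 2*7*0.0383 = 0.5368, grad_y = 2*5*0.0837 = 0.8366
  x_4 = 0.0383 - 0.05*0.5368 = 0.0115
  y_4 = 0.0837 - 0.05*0.8366 = 0.0418
Step 5: grad_x = 2*7*0.0115 = 0.1611, grad_y = 2*5*0.0418 = 0.4183
  x_5 = 0.0115 - 0.05*0.1611 = 0.0035
  y_5 = 0.0418 - 0.05*0.4183 = 0.0209
f(0.0035, 0.0209) = 7*0.0035^2 + 5*0.0209^2 = 0.0023


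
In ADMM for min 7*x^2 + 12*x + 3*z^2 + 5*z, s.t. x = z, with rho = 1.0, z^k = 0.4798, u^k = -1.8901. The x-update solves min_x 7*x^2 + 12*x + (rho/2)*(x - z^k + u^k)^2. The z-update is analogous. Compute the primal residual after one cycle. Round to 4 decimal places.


ADMM iteration with rho = 1.0, z^k = 0.4798, u^k = -1.8901
Step 1: x-update.
Minimize 7*x^2 + 12*x + (1.0/2)*(x - 0.4798 - 1.8901)^2
FOC: (2*7 + 1.0)*x = -12 + 1.0*(0.4798 + 1.8901)
x^{k+1} = -0.642
Step 2: z-update.
Minimize 3*z^2 + 5*z + (1.0/2)*(-0.642 - z - 1.8901)^2
FOC: (2*3 + 1.0)*z = -5 + 1.0*(-0.642 - 1.8901)
z^{k+1} = -1.076
Step 3: u-update.
u^{k+1} = -1.8901 - 0.642 + 1.076 = -1.4561
Step 4: Primal residual = |-0.642 + 1.076| = 0.434


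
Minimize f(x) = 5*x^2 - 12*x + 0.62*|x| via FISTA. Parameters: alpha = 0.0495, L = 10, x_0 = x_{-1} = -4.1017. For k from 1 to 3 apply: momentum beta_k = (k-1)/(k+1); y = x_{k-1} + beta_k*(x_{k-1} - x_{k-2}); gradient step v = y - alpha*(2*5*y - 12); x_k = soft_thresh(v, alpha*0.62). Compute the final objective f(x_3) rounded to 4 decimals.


FISTA on f(x) = 5*x^2 - 12*x + 0.62*|x|
L = 10, alpha = 0.0495
Iteration 1: beta = 0.0, y = -4.1017 + 0.0*(-4.1017 + 4.1017) = -4.1017
  grad(y) = -53.017, v = y - alpha*grad = -1.4774
  prox(v) = soft_thresh(-1.4774, 0.0307) = -1.4467
Iteration 2: beta = 0.3333, y = -1.4467 + 0.3333*(-1.4467 + 4.1017) = -0.5617
  grad(y) = -17.6166, v = y - alpha*grad = 0.3104
  prox(v) = soft_thresh(0.3104, 0.0307) = 0.2797
Iteration 3: beta = 0.5, y = 0.2797 + 0.5*(0.2797 + 1.4467) = 1.1428
  grad(y) = -0.5716, v = y - alpha*grad = 1.1711
  prox(v) = soft_thresh(1.1711, 0.0307) = 1.1404
f(x_3) = 5*1.1404^2 - 12*1.1404 + 0.62*|1.1404| = -6.4752


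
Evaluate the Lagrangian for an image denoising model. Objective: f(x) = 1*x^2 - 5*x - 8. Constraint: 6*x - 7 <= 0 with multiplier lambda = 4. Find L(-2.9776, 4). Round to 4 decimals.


Step 1: Evaluate f(x).
f(-2.9776) = 1*(-2.9776)^2 - 5*(-2.9776) - 8 = 15.7541
Step 2: Evaluate g(x).
g(-2.9776) = 6*-2.9776 - 7 = -24.8656
Step 3: Compute Lagrangian.
L = 15.7541 + 4*-24.8656 = -83.7083


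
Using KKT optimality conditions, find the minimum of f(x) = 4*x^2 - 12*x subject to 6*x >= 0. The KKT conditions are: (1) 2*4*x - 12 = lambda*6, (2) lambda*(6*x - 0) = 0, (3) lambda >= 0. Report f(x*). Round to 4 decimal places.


Step 1: Try lambda = 0 (constraint inactive).
Stationarity: 2*4*x - 12 = 0
x* = 12/(2*4) = 1.5
Check constraint: 6*1.5 = 9.0 >= 0 -- satisfied.
Step 2: Compute optimal value.
f(x*) = 4*1.5^2 - 12*1.5 = -9.0


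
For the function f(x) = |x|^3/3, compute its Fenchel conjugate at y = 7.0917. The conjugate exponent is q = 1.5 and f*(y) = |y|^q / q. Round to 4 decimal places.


The conjugate exponent q satisfies 1/p + 1/q = 1.
p = 3, so q = 3/(3 - 1) = 1.5
|y|^q = 7.0917^1.5 = 18.8854
f*(7.0917) = 18.8854 / 1.5 = 12.5902


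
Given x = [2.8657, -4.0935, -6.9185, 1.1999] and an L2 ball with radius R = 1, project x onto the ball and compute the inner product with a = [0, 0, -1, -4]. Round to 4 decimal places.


Step 1: Compute ||x|| (intermediates to 6 decimals).
||x|| = sqrt(2.8657^2 + (-4.0935)^2 + (-6.9185)^2 + 1.1999^2) = 8.618259
Step 2: Project.
Since ||x|| > R, scale = R/||x|| = 1/8.618259 = 0.116033, proj(x) = scale * x
proj(x) = [0.332516, -0.474981, -0.802774, 0.139228]
Step 3: Dot product.
a^T * proj(x) = 0*0.332516 + 0*(-0.474981) - 1*(-0.802774) - 4*0.139228 = 0.2459


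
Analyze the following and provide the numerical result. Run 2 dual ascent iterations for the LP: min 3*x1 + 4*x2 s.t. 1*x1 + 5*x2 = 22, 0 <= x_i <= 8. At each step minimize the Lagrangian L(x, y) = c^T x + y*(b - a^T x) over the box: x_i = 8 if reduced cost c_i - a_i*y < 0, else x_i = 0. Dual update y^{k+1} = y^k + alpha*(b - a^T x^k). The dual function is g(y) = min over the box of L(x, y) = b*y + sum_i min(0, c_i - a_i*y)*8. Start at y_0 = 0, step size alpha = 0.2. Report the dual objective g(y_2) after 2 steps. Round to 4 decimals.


Dual ascent for LP: min 3*x1 + 4*x2, 1*x1 + 5*x2 = 22, 0 <= x_i <= 8
Step 1: y^k = 0.0, reduced costs: (3.0, 4.0)
  x^k = (0.0, 0.0), subgradient = b - a^T x = 22.0
  y^{k+1} = 0.0 + 0.2*22.0 = 4.4
Step 2: y^k = 4.4, reduced costs: (-1.4, -18.0)
  x^k = (8.0, 8.0), subgradient = b - a^T x = -26.0
  y^{k+1} = 4.4 + 0.2*-26.0 = -0.8
Dual objective at y_2 = -0.8: reduced costs (3.8, 8.0), box minimizer x = (0.0, 0.0)
g(y_2) = b*y + (c1 - a1*y)*x1 + (c2 - a2*y)*x2 = 22*(-0.8) + 3.8*0.0 + 8.0*0.0 = -17.6 + 0.0 + 0.0 = -17.6


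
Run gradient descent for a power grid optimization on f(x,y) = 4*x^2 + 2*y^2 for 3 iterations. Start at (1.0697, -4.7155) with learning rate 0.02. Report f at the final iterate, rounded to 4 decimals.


Gradient descent on f(x,y) = 4*x^2 + 2*y^2.
Starting point: (1.0697, -4.7155), alpha = 0.02
Step 1: grad_x = 2*4*1.0697 = 8.5576, grad_y = 2*2*-4.7155 = -18.862
  x_1 = 1.0697 - 0.02*8.5576 = 0.8985
  y_1 = -4.7155 - 0.02*-18.862 = -4.3383
Step 2: grad_x = 2*4*0.8985 = 7.1884, grad_y = 2*2*-4.3383 = -17.353
  x_2 = 0.8985 - 0.02*7.1884 = 0.7548
  y_2 = -4.3383 - 0.02*-17.353 = -3.9912
Step 3: grad_x = 2*4*0.7548 = 6.0382, grad_y = 2*2*-3.9912 = -15.9648
  x_3 = 0.7548 - 0.02*6.0382 = 0.634
  y_3 = -3.9912 - 0.02*-15.9648 = -3.6719
f(0.634, -3.6719) = 4*0.634^2 + 2*(-3.6719)^2 = 28.5736


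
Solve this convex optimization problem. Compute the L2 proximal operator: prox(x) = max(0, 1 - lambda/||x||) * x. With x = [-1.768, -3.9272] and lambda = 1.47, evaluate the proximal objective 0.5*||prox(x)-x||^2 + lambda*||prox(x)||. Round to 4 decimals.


Step 1: Compute ||x||.
||x|| = 4.3068
Step 2: Compute scaling factor.
scale = max(0, 1 - 1.47/4.3068) = 0.6587
Step 3: prox(x) = [-1.1645, -2.5868]
||prox(x)|| = 2.8368
Step 4: Proximal objective.
0.5*||prox-x||^2 = 1.0805
lambda*||prox|| = 4.1701
Total = 5.2506


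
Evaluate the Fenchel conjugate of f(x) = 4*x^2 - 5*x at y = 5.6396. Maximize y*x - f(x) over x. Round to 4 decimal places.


f*(y) = sup_x {y*x - a*x^2 - b*x} = sup_x {(y-b)*x - a*x^2}
FOC: (y - b) - 2a*x = 0 => x* = (y - b)/(2a)
x* = (5.6396 + 5)/(2*4) = 1.33
f*(5.6396) = (y-b)^2/(4a) = (5.6396 + 5)^2/(4*4)
= 113.2011/16 = 7.0751


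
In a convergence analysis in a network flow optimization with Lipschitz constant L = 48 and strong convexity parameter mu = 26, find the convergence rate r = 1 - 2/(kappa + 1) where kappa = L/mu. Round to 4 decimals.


Step 1: Compute the condition number.
kappa = L/mu = 48/26 = 1.8462
Step 2: Compute the convergence rate.
r = 1 - 2/(kappa + 1) = 1 - 2*mu/(L + mu) = (L - mu)/(L + mu) = 22/74 = 0.2973


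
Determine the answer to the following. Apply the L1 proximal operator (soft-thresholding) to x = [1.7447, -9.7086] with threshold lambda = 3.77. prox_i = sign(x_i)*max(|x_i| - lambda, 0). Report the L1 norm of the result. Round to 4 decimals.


Soft-thresholding with lambda = 3.77:
prox(1.7447) = sign(1.7447)*max(|1.7447| - 3.77, 0) = 0.0
prox(-9.7086) = sign(-9.7086)*max(|-9.7086| - 3.77, 0) = -5.9386
prox(x) = [0.0, -5.9386]
||prox(x)||_1 = 0.0 + 5.9386 = 5.9386


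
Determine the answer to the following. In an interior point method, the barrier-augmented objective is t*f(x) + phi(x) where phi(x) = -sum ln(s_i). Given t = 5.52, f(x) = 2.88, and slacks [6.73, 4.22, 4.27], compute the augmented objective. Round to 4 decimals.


Step 1: Compute log-barrier.
ln values: [1.9066, 1.4398, 1.4516]
phi = -(1.9066 + 1.4398 + 1.4516) = -4.798
Step 2: Compute augmented objective.
t*f(x) = 5.52*2.88 = 15.8976
Total = 15.8976 - 4.798 = 11.0996


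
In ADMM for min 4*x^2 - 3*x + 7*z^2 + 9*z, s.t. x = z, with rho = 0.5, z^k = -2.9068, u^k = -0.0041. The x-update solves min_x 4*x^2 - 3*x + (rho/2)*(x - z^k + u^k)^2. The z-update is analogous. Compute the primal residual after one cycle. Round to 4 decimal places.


ADMM iteration with rho = 0.5, z^k = -2.9068, u^k = -0.0041
Step 1: x-update.
Minimize 4*x^2 - 3*x + (0.5/2)*(x + 2.9068 - 0.0041)^2
FOC: (2*4 + 0.5)*x = 3 + 0.5*(-2.9068 + 0.0041)
x^{k+1} = 0.1822
Step 2: z-update.
Minimize 7*z^2 + 9*z + (0.5/2)*(0.1822 - z - 0.0041)^2
FOC: (2*7 + 0.5)*z = -9 + 0.5*(0.1822 - 0.0041)
z^{k+1} = -0.6145
Step 3: u-update.
u^{k+1} = -0.0041 + 0.1822 + 0.6145 = 0.7926
Step 4: Primal residual = |0.1822 + 0.6145| = 0.7967


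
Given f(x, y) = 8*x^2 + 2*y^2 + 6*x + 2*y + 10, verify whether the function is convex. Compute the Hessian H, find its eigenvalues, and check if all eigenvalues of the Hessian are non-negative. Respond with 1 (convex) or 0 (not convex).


The Hessian of f(x,y) = 8*x^2 + 2*y^2 + 6*x + 2*y + 10 is:
H = [[16, 0], [0, 4]]
Trace = 16 + 4 = 20
Determinant = 16*4 - (0)^2 = 64
Discriminant = (20)^2 - 4*64 = 144.0
Eigenvalues: lambda_1 = 4.0, lambda_2 = 16.0
The function is convex.

1


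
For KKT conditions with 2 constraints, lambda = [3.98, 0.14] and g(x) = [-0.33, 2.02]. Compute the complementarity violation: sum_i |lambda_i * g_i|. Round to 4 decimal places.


KKT complementary slackness check:
lambda_1 * g_1 = 3.98 * -0.33 = -1.3134
lambda_2 * g_2 = 0.14 * 2.02 = 0.2828
Total violation = 1.3134 + 0.2828 = 1.5962


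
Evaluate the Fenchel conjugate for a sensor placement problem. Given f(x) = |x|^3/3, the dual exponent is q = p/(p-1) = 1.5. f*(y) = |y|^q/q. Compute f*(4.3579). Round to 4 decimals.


The conjugate exponent q satisfies 1/p + 1/q = 1.
p = 3, so q = 3/(3 - 1) = 1.5
|y|^q = 4.3579^1.5 = 9.0974
f*(4.3579) = 9.0974 / 1.5 = 6.0649


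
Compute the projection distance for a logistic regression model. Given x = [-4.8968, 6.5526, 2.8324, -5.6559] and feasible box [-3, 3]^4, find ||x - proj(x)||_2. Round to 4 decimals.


Project each component onto [-3, 3].
clip(-4.8968) = -3.0, clip(6.5526) = 3.0, clip(2.8324) = 2.8324, clip(-5.6559) = -3.0
Projection = [-3.0, 3.0, 2.8324, -3.0]
Squared diffs: [3.5979, 12.621, 0.0, 7.0538]
Distance = sqrt(23.2727) = 4.8242


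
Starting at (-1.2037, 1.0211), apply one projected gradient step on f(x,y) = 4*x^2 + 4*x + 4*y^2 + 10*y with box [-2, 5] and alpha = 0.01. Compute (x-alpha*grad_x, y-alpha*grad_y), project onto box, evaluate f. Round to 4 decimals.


Step 1: Compute gradient at (-1.2037, 1.0211).
grad_x = 2*4*-1.2037 + 4 = -5.6296
grad_y = 2*4*1.0211 + 10 = 18.1688
Step 2: Gradient step.
x_raw = -1.2037 - 0.01*-5.6296 = -1.1474
y_raw = 1.0211 - 0.01*18.1688 = 0.8394
Step 3: Project onto [-2, 5].
x_proj = clip(-1.1474) = -1.1474
y_proj = clip(0.8394) = 0.8394
Step 4: Evaluate f.
f(-1.1474, 0.8394) = 11.8891


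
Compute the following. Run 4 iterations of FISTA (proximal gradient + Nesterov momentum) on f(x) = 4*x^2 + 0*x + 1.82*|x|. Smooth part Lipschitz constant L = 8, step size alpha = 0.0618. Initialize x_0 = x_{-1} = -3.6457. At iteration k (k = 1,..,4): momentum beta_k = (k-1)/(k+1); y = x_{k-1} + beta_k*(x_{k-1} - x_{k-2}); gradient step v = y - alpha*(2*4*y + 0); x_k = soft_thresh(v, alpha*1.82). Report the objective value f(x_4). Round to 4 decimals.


FISTA on f(x) = 4*x^2 + 0*x + 1.82*|x|
L = 8, alpha = 0.0618
Iteration 1: beta = 0.0, y = -3.6457 + 0.0*(-3.6457 + 3.6457) = -3.6457
  grad(y) = -29.1656, v = y - alpha*grad = -1.8433
  prox(v) = soft_thresh(-1.8433, 0.1125) = -1.7308
Iteration 2: beta = 0.3333, y = -1.7308 + 0.3333*(-1.7308 + 3.6457) = -1.0925
  grad(y) = -8.7399, v = y - alpha*grad = -0.5524
  prox(v) = soft_thresh(-0.5524, 0.1125) = -0.4399
Iteration 3: beta = 0.5, y = -0.4399 + 0.5*(-0.4399 + 1.7308) = 0.2056
  grad(y) = 1.6445, v = y - alpha*grad = 0.1039
  prox(v) = soft_thresh(0.1039, 0.1125) = 0.0
Iteration 4: beta = 0.6, y = 0.0 + 0.6*(0.0 + 0.4399) = 0.2639
  grad(y) = 2.1114, v = y - alpha*grad = 0.1334
  prox(v) = soft_thresh(0.1334, 0.1125) = 0.021
f(x_4) = 4*0.021^2 + 0*0.021 + 1.82*|0.021| = 0.0399


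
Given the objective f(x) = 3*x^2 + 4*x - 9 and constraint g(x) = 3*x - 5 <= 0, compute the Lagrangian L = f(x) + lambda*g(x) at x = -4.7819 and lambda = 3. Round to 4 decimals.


Step 1: Evaluate f(x).
f(-4.7819) = 3*(-4.7819)^2 + 4*(-4.7819) - 9 = 40.4721
Step 2: Evaluate g(x).
g(-4.7819) = 3*-4.7819 - 5 = -19.3457
Step 3: Compute Lagrangian.
L = 40.4721 + 3*-19.3457 = -17.565


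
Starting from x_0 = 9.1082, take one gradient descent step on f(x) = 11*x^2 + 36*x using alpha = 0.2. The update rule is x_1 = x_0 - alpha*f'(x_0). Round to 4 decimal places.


We compute the gradient at x_0 and apply the update.
f'(x) = 22*x + 36
f'(9.1082) = 22*9.1082 + 36 = 236.3804
x_1 = 9.1082 - 0.2*236.3804 = -38.1679


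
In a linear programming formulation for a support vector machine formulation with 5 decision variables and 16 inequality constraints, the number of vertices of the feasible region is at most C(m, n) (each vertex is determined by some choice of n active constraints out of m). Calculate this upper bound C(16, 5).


Each vertex corresponds to some choice of n active constraints out of m, so the number of vertices is at most C(m, n) = m! / (n!(m-n)!).
m = 16, n = 5
Numerator: 16 * 15 * 14 * 13 * 12
Denominator: 5! = 120
C(16, 5) = 4368


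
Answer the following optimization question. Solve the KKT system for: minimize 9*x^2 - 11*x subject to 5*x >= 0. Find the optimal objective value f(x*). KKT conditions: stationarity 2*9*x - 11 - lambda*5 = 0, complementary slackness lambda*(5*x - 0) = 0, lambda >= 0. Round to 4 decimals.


Step 1: Try lambda = 0 (constraint inactive).
Stationarity: 2*9*x - 11 = 0
x* = 11/(2*9) = 11/18 = 0.6111 (rounded; the exact value 11/18 is used below)
Check constraint: 5*0.6111 = 3.0555 >= 0 -- satisfied.
Step 2: Compute optimal value.
f(x*) = 9*(11/18)^2 - 11*(11/18) = -3.3611


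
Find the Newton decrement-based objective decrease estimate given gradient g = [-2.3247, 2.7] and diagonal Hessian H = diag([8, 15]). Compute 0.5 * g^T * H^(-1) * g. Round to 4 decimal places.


Step 1: H is diagonal, so H^(-1) * g = [-0.2906, 0.18].
Step 2: g^T H^(-1) g = sum_i g_i^2 / H_ii
  = (-2.3247)^2/8 + (2.7)^2/15
  = 0.6755 + 0.486 = 1.1615
Step 3: Objective decrease = 0.5 * g^T H^(-1) g = 0.5808


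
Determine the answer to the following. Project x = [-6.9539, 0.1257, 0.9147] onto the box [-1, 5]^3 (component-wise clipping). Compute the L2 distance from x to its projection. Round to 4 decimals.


Project each component onto [-1, 5].
clip(-6.9539) = -1.0, clip(0.1257) = 0.1257, clip(0.9147) = 0.9147
Projection = [-1.0, 0.1257, 0.9147]
Squared diffs: [35.4489, 0.0, 0.0]
Distance = sqrt(35.4489) = 5.9539


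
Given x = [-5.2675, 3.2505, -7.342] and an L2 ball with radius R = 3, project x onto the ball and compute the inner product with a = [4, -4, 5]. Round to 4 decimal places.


Step 1: Compute ||x|| (intermediates to 6 decimals).
||x|| = sqrt((-5.2675)^2 + 3.2505^2 + (-7.342)^2) = 9.602982
Step 2: Project.
Since ||x|| > R, scale = R/||x|| = 3/9.602982 = 0.312403, proj(x) = scale * x
proj(x) = [-1.645583, 1.015466, -2.293663]
Step 3: Dot product.
a^T * proj(x) = 4*(-1.645583) - 4*1.015466 + 5*(-2.293663) = -22.1125


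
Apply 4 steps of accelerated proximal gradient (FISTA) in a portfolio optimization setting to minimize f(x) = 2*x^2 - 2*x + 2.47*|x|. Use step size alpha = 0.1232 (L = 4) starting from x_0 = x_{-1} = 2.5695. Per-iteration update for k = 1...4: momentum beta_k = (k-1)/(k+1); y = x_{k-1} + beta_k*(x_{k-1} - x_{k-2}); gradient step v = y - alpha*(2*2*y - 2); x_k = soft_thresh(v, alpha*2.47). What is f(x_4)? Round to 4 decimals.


FISTA on f(x) = 2*x^2 - 2*x + 2.47*|x|
L = 4, alpha = 0.1232
Iteration 1: beta = 0.0, y = 2.5695 + 0.0*(2.5695 - 2.5695) = 2.5695
  grad(y) = 8.278, v = y - alpha*grad = 1.5497
  prox(v) = soft_thresh(1.5497, 0.3043) = 1.2453
Iteration 2: beta = 0.3333, y = 1.2453 + 0.3333*(1.2453 - 2.5695) = 0.804
  grad(y) = 1.2158, v = y - alpha*grad = 0.6542
  prox(v) = soft_thresh(0.6542, 0.3043) = 0.3499
Iteration 3: beta = 0.5, y = 0.3499 + 0.5*(0.3499 - 1.2453) = -0.0979
  grad(y) = -2.3915, v = y - alpha*grad = 0.1968
  prox(v) = soft_thresh(0.1968, 0.3043) = 0.0
Iteration 4: beta = 0.6, y = 0.0 + 0.6*(0.0 - 0.3499) = -0.2099
  grad(y) = -2.8397, v = y - alpha*grad = 0.1399
  prox(v) = soft_thresh(0.1399, 0.3043) = 0.0
f(x_4) = 2*0.0^2 - 2*0.0 + 2.47*|0.0| = 0.0


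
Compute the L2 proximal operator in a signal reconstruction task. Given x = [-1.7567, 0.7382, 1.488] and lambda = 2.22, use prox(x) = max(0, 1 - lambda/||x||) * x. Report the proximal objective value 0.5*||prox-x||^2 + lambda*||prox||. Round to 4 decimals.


Step 1: Compute ||x||.
||x|| = 2.4177
Step 2: Compute scaling factor.
scale = max(0, 1 - 2.22/2.4177) = 0.0818
Step 3: prox(x) = [-0.1436, 0.0604, 0.1217]
||prox(x)|| = 0.1977
Step 4: Proximal objective.
0.5*||prox-x||^2 = 2.4642
lambda*||prox|| = 0.4389
Total = 2.903


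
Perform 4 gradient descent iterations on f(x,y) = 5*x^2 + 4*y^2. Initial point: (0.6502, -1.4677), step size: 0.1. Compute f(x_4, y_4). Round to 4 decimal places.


Gradient descent on f(x,y) = 5*x^2 + 4*y^2.
Starting point: (0.6502, -1.4677), alpha = 0.1
Step 1: grad_x = 2*5*0.6502 = 6.502, grad_y = 2*4*-1.4677 = -11.7416
  x_1 = 0.6502 - 0.1*6.502 = 0.0
  y_1 = -1.4677 - 0.1*-11.7416 = -0.2935
Step 2: grad_x = 2*5*0.0 = 0.0, grad_y = 2*4*-0.2935 = -2.3483
  x_2 = 0.0 - 0.1*0.0 = 0.0
  y_2 = -0.2935 - 0.1*-2.3483 = -0.0587
Step 3: grad_x = 2*5*0.0 = 0.0, grad_y = 2*4*-0.0587 = -0.4697
  x_3 = 0.0 - 0.1*0.0 = 0.0
  y_3 = -0.0587 - 0.1*-0.4697 = -0.0117
Step 4: grad_x = 2*5*0.0 = 0.0, grad_y = 2*4*-0.0117 = -0.0939
  x_4 = 0.0 - 0.1*0.0 = 0.0
  y_4 = -0.0117 - 0.1*-0.0939 = -0.0023
f(0.0, -0.0023) = 5*0.0^2 + 4*(-0.0023)^2 = 0.0


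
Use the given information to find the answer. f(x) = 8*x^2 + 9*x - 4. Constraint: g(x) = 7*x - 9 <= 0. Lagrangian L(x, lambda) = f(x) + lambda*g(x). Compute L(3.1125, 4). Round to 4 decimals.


Step 1: Evaluate f(x).
f(3.1125) = 8*3.1125^2 + 9*3.1125 - 4 = 101.5138
Step 2: Evaluate g(x).
g(3.1125) = 7*3.1125 - 9 = 12.7875
Step 3: Compute Lagrangian.
L = 101.5138 + 4*12.7875 = 152.6638


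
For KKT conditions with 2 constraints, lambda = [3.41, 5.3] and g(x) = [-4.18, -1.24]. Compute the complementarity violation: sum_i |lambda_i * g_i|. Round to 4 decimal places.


KKT complementary slackness check:
lambda_1 * g_1 = 3.41 * -4.18 = -14.2538
lambda_2 * g_2 = 5.3 * -1.24 = -6.572
Total violation = 14.2538 + 6.572 = 20.8258


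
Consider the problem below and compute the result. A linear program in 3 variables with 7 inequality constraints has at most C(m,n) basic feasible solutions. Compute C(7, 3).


Each vertex corresponds to some choice of n active constraints out of m, so the number of vertices is at most C(m, n) = m! / (n!(m-n)!).
m = 7, n = 3
Numerator: 7 * 6 * 5
Denominator: 3! = 6
C(7, 3) = 35


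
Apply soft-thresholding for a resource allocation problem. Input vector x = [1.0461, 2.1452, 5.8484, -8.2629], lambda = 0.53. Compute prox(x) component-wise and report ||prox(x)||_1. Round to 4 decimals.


Soft-thresholding with lambda = 0.53:
prox(1.0461) = sign(1.0461)*max(|1.0461| - 0.53, 0) = 0.5161
prox(2.1452) = sign(2.1452)*max(|2.1452| - 0.53, 0) = 1.6152
prox(5.8484) = sign(5.8484)*max(|5.8484| - 0.53, 0) = 5.3184
prox(-8.2629) = sign(-8.2629)*max(|-8.2629| - 0.53, 0) = -7.7329
prox(x) = [0.5161, 1.6152, 5.3184, -7.7329]
||prox(x)||_1 = 0.5161 + 1.6152 + 5.3184 + 7.7329 = 15.1826


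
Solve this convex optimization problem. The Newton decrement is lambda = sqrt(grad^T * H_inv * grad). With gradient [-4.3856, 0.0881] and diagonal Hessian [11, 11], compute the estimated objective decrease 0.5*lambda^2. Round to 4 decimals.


Step 1: H is diagonal, so H^(-1) * g = [-0.3987, 0.008].
Step 2: g^T H^(-1) g = sum_i g_i^2 / H_ii
  = (-4.3856)^2/11 + (0.0881)^2/11
  = 1.7485 + 0.0007 = 1.7492
Step 3: Objective decrease = 0.5 * g^T H^(-1) g = 0.8746


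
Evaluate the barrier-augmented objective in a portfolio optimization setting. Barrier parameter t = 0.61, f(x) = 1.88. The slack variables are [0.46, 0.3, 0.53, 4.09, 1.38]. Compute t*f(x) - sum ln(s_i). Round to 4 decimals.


Step 1: Compute log-barrier.
ln values: [-0.7765, -1.204, -0.6349, 1.4085, 0.3221]
phi = -(-0.7765 - 1.204 - 0.6349 + 1.4085 + 0.3221) = 0.8848
Step 2: Compute augmented objective.
t*f(x) = 0.61*1.88 = 1.1468
Total = 1.1468 + 0.8848 = 2.0316


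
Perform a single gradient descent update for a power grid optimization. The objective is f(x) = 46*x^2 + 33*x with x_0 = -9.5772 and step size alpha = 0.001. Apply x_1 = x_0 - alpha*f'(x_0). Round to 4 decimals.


We compute the gradient at x_0 and apply the update.
f'(x) = 92*x + 33
f'(-9.5772) = 92*-9.5772 + 33 = -848.1024
x_1 = -9.5772 - 0.001*-848.1024 = -8.7291


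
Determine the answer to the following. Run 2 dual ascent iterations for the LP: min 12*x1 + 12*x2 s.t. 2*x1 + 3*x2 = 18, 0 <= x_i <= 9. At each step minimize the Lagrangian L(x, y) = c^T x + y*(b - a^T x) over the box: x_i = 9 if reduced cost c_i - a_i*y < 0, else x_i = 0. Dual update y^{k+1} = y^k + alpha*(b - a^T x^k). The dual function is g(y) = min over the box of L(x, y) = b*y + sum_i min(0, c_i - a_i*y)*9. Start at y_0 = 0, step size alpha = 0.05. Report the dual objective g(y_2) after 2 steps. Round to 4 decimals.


Dual ascent for LP: min 12*x1 + 12*x2, 2*x1 + 3*x2 = 18, 0 <= x_i <= 9
Step 1: y^k = 0.0, reduced costs: (12.0, 12.0)
  x^k = (0.0, 0.0), subgradient = b - a^T x = 18.0
  y^{k+1} = 0.0 + 0.05*18.0 = 0.9
Step 2: y^k = 0.9, reduced costs: (10.2, 9.3)
  x^k = (0.0, 0.0), subgradient = b - a^T x = 18.0
  y^{k+1} = 0.9 + 0.05*18.0 = 1.8
Dual objective at y_2 = 1.8: reduced costs (8.4, 6.6), box minimizer x = (0.0, 0.0)
g(y_2) = b*y + (c1 - a1*y)*x1 + (c2 - a2*y)*x2 = 18*1.8 + 8.4*0.0 + 6.6*0.0 = 32.4 + 0.0 + 0.0 = 32.4


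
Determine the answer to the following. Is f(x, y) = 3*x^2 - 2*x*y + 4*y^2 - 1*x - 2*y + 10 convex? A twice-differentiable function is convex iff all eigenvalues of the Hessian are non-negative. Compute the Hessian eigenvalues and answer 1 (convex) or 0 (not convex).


The Hessian of f(x,y) = 3*x^2 - 2*x*y + 4*y^2 - 1*x - 2*y + 10 is:
H = [[6, -2], [-2, 8]]
Trace = 6 + 8 = 14
Determinant = 6*8 - (-2)^2 = 44
Discriminant = (14)^2 - 4*44 = 20.0
Eigenvalues: lambda_1 = 4.7639, lambda_2 = 9.2361
The function is convex.

1


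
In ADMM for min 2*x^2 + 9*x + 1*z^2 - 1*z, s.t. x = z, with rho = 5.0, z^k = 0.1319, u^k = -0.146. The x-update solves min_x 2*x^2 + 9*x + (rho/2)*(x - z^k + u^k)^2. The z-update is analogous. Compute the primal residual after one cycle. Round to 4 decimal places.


ADMM iteration with rho = 5.0, z^k = 0.1319, u^k = -0.146
Step 1: x-update.
Minimize 2*x^2 + 9*x + (5.0/2)*(x - 0.1319 - 0.146)^2
FOC: (2*2 + 5.0)*x = -9 + 5.0*(0.1319 + 0.146)
x^{k+1} = -0.8456
Step 2: z-update.
Minimize 1*z^2 - 1*z + (5.0/2)*(-0.8456 - z - 0.146)^2
FOC: (2*1 + 5.0)*z = 1 + 5.0*(-0.8456 - 0.146)
z^{k+1} = -0.5654
Step 3: u-update.
u^{k+1} = -0.146 - 0.8456 + 0.5654 = -0.4262
Step 4: Primal residual = |-0.8456 + 0.5654| = 0.2802


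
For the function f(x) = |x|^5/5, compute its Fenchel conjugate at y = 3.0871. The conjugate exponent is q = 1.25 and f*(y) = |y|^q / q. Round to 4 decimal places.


The conjugate exponent q satisfies 1/p + 1/q = 1.
p = 5, so q = 5/(5 - 1) = 1.25
|y|^q = 3.0871^1.25 = 4.092
f*(3.0871) = 4.092 / 1.25 = 3.2736


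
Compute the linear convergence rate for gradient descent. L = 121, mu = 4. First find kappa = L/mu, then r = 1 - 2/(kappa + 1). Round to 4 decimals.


Step 1: Compute the condition number.
kappa = L/mu = 121/4 = 30.25
Step 2: Compute the convergence rate.
r = 1 - 2/(kappa + 1) = 1 - 2*mu/(L + mu) = (L - mu)/(L + mu) = 117/125 = 0.936


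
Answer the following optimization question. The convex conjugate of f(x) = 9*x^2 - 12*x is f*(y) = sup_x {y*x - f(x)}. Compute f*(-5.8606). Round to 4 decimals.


f*(y) = sup_x {y*x - a*x^2 - b*x} = sup_x {(y-b)*x - a*x^2}
FOC: (y - b) - 2a*x = 0 => x* = (y - b)/(2a)
x* = (-5.8606 + 12)/(2*9) = 0.3411
f*(-5.8606) = (y-b)^2/(4a) = (-5.8606 + 12)^2/(4*9)
= 37.6922/36 = 1.047


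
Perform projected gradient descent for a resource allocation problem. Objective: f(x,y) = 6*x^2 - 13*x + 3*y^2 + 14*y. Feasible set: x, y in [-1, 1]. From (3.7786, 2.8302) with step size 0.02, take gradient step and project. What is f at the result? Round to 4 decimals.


Step 1: Compute gradient at (3.7786, 2.8302).
grad_x = 2*6*3.7786 - 13 = 32.3432
grad_y = 2*3*2.8302 + 14 = 30.9812
Step 2: Gradient step.
x_raw = 3.7786 - 0.02*32.3432 = 3.1317
y_raw = 2.8302 - 0.02*30.9812 = 2.2106
Step 3: Project onto [-1, 1].
x_proj = clip(3.1317) = 1.0
y_proj = clip(2.2106) = 1.0
Step 4: Evaluate f.
f(1.0, 1.0) = 10.0


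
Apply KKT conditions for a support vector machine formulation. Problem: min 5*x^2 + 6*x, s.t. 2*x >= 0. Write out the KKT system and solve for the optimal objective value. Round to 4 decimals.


Step 1: Try lambda = 0 (constraint inactive).
x_unc = -6/(2*5) = -0.6
Check: 2*-0.6 = -1.2 < 0 -- violated!
Step 2: Constraint must be active: 2*x = 0
x* = 0/2 = 0.0
lambda = (2*5*0.0 + 6)/2 = 3.0
Step 3: Compute optimal value.
f(x*) = 5*0.0^2 + 6*0.0 = 0.0


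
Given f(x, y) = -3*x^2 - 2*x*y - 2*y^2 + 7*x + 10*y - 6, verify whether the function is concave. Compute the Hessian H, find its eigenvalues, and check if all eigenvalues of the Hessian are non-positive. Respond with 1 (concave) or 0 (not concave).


The Hessian of f(x,y) = -3*x^2 - 2*x*y - 2*y^2 + 7*x + 10*y - 6 is:
H = [[-6, -2], [-2, -4]]
Trace = -6 - 4 = -10
Determinant = -6*-4 - (-2)^2 = 20
Discriminant = (-10)^2 - 4*20 = 20.0
Eigenvalues: lambda_1 = -7.2361, lambda_2 = -2.7639
The function is concave.

1


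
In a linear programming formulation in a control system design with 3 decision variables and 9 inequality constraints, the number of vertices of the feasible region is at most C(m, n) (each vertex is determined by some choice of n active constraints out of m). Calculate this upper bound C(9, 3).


Each vertex corresponds to some choice of n active constraints out of m, so the number of vertices is at most C(m, n) = m! / (n!(m-n)!).
m = 9, n = 3
Numerator: 9 * 8 * 7
Denominator: 3! = 6
C(9, 3) = 84


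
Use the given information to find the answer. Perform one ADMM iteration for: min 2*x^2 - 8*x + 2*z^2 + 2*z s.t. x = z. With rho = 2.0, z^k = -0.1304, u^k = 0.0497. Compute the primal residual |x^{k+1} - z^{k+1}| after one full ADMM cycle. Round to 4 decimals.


ADMM iteration with rho = 2.0, z^k = -0.1304, u^k = 0.0497
Step 1: x-update.
Minimize 2*x^2 - 8*x + (2.0/2)*(x + 0.1304 + 0.0497)^2
FOC: (2*2 + 2.0)*x = 8 + 2.0*(-0.1304 - 0.0497)
x^{k+1} = 1.2733
Step 2: z-update.
Minimize 2*z^2 + 2*z + (2.0/2)*(1.2733 - z + 0.0497)^2
FOC: (2*2 + 2.0)*z = -2 + 2.0*(1.2733 + 0.0497)
z^{k+1} = 0.1077
Step 3: u-update.
u^{k+1} = 0.0497 + 1.2733 - 0.1077 = 1.2153
Step 4: Primal residual = |1.2733 - 0.1077| = 1.1656


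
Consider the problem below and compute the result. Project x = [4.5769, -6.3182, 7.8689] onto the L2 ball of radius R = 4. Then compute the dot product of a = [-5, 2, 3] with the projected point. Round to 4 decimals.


Step 1: Compute ||x|| (intermediates to 6 decimals).
||x|| = sqrt(4.5769^2 + (-6.3182)^2 + 7.8689^2) = 11.080941
Step 2: Project.
Since ||x|| > R, scale = R/||x|| = 4/11.080941 = 0.36098, proj(x) = scale * x
proj(x) = [1.652169, -2.280744, 2.840516]
Step 3: Dot product.
a^T * proj(x) = -5*1.652169 + 2*(-2.280744) + 3*2.840516 = -4.3008


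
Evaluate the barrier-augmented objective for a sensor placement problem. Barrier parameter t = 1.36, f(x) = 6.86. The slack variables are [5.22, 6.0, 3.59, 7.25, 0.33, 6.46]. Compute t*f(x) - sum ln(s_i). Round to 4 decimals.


Step 1: Compute log-barrier.
ln values: [1.6525, 1.7918, 1.2782, 1.981, -1.1087, 1.8656]
phi = -(1.6525 + 1.7918 + 1.2782 + 1.981 - 1.1087 + 1.8656) = -7.4604
Step 2: Compute augmented objective.
t*f(x) = 1.36*6.86 = 9.3296
Total = 9.3296 - 7.4604 = 1.8692


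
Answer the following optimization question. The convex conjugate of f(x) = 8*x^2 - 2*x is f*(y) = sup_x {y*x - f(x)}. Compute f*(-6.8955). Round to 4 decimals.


f*(y) = sup_x {y*x - a*x^2 - b*x} = sup_x {(y-b)*x - a*x^2}
FOC: (y - b) - 2a*x = 0 => x* = (y - b)/(2a)
x* = (-6.8955 + 2)/(2*8) = -0.306
f*(-6.8955) = (y-b)^2/(4a) = (-6.8955 + 2)^2/(4*8)
= 23.9659/32 = 0.7489


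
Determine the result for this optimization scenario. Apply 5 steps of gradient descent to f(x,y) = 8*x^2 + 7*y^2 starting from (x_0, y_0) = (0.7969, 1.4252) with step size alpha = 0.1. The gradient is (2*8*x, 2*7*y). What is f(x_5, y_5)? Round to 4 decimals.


Gradient descent on f(x,y) = 8*x^2 + 7*y^2.
Starting point: (0.7969, 1.4252), alpha = 0.1
Step 1: grad_x = 2*8*0.7969 = 12.7504, grad_y = 2*7*1.4252 = 19.9528
  x_1 = 0.7969 - 0.1*12.7504 = -0.4781
  y_1 = 1.4252 - 0.1*19.9528 = -0.5701
Step 2: grad_x = 2*8*-0.4781 = -7.6502, grad_y = 2*7*-0.5701 = -7.9811
  x_2 = -0.4781 - 0.1*-7.6502 = 0.2869
  y_2 = -0.5701 - 0.1*-7.9811 = 0.228
Step 3: grad_x = 2*8*0.2869 = 4.5901, grad_y = 2*7*0.228 = 3.1924
  x_3 = 0.2869 - 0.1*4.5901 = -0.1721
  y_3 = 0.228 - 0.1*3.1924 = -0.0912
Step 4: grad_x = 2*8*-0.1721 = -2.7541, grad_y = 2*7*-0.0912 = -1.277
  x_4 = -0.1721 - 0.1*-2.7541 = 0.1033
  y_4 = -0.0912 - 0.1*-1.277 = 0.0365
Step 5: grad_x = 2*8*0.1033 = 1.6525, grad_y = 2*7*0.0365 = 0.5108
  x_5 = 0.1033 - 0.1*1.6525 = -0.062
  y_5 = 0.0365 - 0.1*0.5108 = -0.0146
f(-0.062, -0.0146) = 8*(-0.062)^2 + 7*(-0.0146)^2 = 0.0322


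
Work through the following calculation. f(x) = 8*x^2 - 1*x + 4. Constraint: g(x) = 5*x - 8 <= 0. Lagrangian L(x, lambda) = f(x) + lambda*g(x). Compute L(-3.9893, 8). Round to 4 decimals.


Step 1: Evaluate f(x).
f(-3.9893) = 8*(-3.9893)^2 - 1*(-3.9893) + 4 = 135.3054
Step 2: Evaluate g(x).
g(-3.9893) = 5*-3.9893 - 8 = -27.9465
Step 3: Compute Lagrangian.
L = 135.3054 + 8*-27.9465 = -88.2666


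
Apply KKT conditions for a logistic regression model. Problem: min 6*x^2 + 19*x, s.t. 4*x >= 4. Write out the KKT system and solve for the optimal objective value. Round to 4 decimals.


Step 1: Try lambda = 0 (constraint inactive).
x_unc = -19/(2*6) = -1.5833
Check: 4*-1.5833 = -6.3332 < 4 -- violated!
Step 2: Constraint must be active: 4*x = 4
x* = 4/4 = 1.0
lambda = (2*6*1.0 + 19)/4 = 7.75
Step 3: Compute optimal value.
f(x*) = 6*1.0^2 + 19*1.0 = 25.0


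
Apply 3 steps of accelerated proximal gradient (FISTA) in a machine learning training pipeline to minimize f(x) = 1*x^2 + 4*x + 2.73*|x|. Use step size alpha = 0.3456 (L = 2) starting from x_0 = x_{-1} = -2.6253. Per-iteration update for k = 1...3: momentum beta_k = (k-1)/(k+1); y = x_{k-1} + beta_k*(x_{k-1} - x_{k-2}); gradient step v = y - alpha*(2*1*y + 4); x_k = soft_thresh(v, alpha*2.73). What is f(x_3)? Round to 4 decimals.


FISTA on f(x) = 1*x^2 + 4*x + 2.73*|x|
L = 2, alpha = 0.3456
Iteration 1: beta = 0.0, y = -2.6253 + 0.0*(-2.6253 + 2.6253) = -2.6253
  grad(y) = -1.2506, v = y - alpha*grad = -2.1931
  prox(v) = soft_thresh(-2.1931, 0.9435) = -1.2496
Iteration 2: beta = 0.3333, y = -1.2496 + 0.3333*(-1.2496 + 2.6253) = -0.791
  grad(y) = 2.4179, v = y - alpha*grad = -1.6267
  prox(v) = soft_thresh(-1.6267, 0.9435) = -0.6832
Iteration 3: beta = 0.5, y = -0.6832 + 0.5*(-0.6832 + 1.2496) = -0.4
  grad(y) = 3.2, v = y - alpha*grad = -1.5059
  prox(v) = soft_thresh(-1.5059, 0.9435) = -0.5624
f(x_3) = 1*(-0.5624)^2 + 4*(-0.5624) + 2.73*|-0.5624| = -0.398


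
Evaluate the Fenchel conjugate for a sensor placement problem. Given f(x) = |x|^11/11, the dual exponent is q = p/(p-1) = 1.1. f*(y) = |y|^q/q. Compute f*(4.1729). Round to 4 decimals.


The conjugate exponent q satisfies 1/p + 1/q = 1.
p = 11, so q = 11/(11 - 1) = 1.1
|y|^q = 4.1729^1.1 = 4.8137
f*(4.1729) = 4.8137 / 1.1 = 4.3761


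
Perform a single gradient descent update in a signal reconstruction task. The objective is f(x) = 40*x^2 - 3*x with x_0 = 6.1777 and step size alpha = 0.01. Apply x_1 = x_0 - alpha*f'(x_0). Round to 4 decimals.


We compute the gradient at x_0 and apply the update.
f'(x) = 80*x - 3
f'(6.1777) = 80*6.1777 - 3 = 491.216
x_1 = 6.1777 - 0.01*491.216 = 1.2655


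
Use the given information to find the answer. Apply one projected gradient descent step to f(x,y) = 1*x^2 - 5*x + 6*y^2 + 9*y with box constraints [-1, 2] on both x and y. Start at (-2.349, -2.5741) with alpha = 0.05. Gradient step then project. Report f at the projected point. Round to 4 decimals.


Step 1: Compute gradient at (-2.349, -2.5741).
grad_x = 2*1*-2.349 - 5 = -9.698
grad_y = 2*6*-2.5741 + 9 = -21.8892
Step 2: Gradient step.
x_raw = -2.349 - 0.05*-9.698 = -1.8641
y_raw = -2.5741 - 0.05*-21.8892 = -1.4796
Step 3: Project onto [-1, 2].
x_proj = clip(-1.8641) = -1.0
y_proj = clip(-1.4796) = -1.0
Step 4: Evaluate f.
f(-1.0, -1.0) = 3.0


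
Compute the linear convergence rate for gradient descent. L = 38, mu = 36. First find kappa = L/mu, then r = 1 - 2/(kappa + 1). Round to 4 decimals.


Step 1: Compute the condition number.
kappa = L/mu = 38/36 = 1.0556
Step 2: Compute the convergence rate.
r = 1 - 2/(kappa + 1) = 1 - 2*mu/(L + mu) = (L - mu)/(L + mu) = 2/74 = 0.027


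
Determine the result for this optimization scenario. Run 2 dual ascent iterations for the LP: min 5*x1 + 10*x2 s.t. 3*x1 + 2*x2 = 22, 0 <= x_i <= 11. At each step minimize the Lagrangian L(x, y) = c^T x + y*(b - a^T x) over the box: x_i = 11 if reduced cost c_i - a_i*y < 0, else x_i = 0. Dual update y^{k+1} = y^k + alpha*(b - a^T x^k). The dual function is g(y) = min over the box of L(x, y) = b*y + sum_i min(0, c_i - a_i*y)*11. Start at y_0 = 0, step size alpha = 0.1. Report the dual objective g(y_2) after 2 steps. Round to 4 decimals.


Dual ascent for LP: min 5*x1 + 10*x2, 3*x1 + 2*x2 = 22, 0 <= x_i <= 11
Step 1: y^k = 0.0, reduced costs: (5.0, 10.0)
  x^k = (0.0, 0.0), subgradient = b - a^T x = 22.0
  y^{k+1} = 0.0 + 0.1*22.0 = 2.2
Step 2: y^k = 2.2, reduced costs: (-1.6, 5.6)
  x^k = (11.0, 0.0), subgradient = b - a^T x = -11.0
  y^{k+1} = 2.2 + 0.1*-11.0 = 1.1
Dual objective at y_2 = 1.1: reduced costs (1.7, 7.8), box minimizer x = (0.0, 0.0)
g(y_2) = b*y + (c1 - a1*y)*x1 + (c2 - a2*y)*x2 = 22*1.1 + 1.7*0.0 + 7.8*0.0 = 24.2 + 0.0 + 0.0 = 24.2


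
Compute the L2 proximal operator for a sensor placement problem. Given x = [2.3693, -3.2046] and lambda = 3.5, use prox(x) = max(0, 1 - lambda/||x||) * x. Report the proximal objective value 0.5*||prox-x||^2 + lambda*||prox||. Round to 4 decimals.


Step 1: Compute ||x||.
||x|| = 3.9854
Step 2: Compute scaling factor.
scale = max(0, 1 - 3.5/3.9854) = 0.1218
Step 3: prox(x) = [0.2885, -0.3903]
||prox(x)|| = 0.4854
Step 4: Proximal objective.
0.5*||prox-x||^2 = 6.125
lambda*||prox|| = 1.6989
Total = 7.8237
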